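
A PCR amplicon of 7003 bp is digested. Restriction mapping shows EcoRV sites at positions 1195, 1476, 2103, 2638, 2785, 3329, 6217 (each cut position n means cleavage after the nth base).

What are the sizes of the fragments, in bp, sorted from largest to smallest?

Linear molecule, 7 cuts → 8 fragments:
  1195 − 0 = 1195 bp
  1476 − 1195 = 281 bp
  2103 − 1476 = 627 bp
  2638 − 2103 = 535 bp
  2785 − 2638 = 147 bp
  3329 − 2785 = 544 bp
  6217 − 3329 = 2888 bp
  7003 − 6217 = 786 bp
Sorted largest to smallest: 2888, 1195, 786, 627, 544, 535, 281, 147 bp.

2888, 1195, 786, 627, 544, 535, 281, 147 bp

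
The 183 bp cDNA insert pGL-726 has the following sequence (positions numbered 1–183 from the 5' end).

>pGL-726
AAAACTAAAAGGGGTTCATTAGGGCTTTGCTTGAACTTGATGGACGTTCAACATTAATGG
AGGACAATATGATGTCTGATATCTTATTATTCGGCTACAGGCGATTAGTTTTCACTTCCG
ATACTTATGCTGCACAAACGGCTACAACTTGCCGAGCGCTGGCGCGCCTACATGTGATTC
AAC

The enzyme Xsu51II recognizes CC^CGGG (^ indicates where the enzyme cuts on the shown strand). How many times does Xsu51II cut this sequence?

0

No occurrence of CCCGGG is present in the sequence.
Xsu51II does not cut: 0 sites.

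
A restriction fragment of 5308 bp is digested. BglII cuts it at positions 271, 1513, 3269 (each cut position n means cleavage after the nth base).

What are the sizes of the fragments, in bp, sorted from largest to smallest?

2039, 1756, 1242, 271 bp

Linear molecule, 3 cuts → 4 fragments:
  271 − 0 = 271 bp
  1513 − 271 = 1242 bp
  3269 − 1513 = 1756 bp
  5308 − 3269 = 2039 bp
Sorted largest to smallest: 2039, 1756, 1242, 271 bp.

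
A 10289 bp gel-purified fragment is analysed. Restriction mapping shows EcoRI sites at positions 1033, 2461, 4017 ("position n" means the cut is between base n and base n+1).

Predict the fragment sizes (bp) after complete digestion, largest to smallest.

6272, 1556, 1428, 1033 bp

Linear molecule, 3 cuts → 4 fragments:
  1033 − 0 = 1033 bp
  2461 − 1033 = 1428 bp
  4017 − 2461 = 1556 bp
  10289 − 4017 = 6272 bp
Sorted largest to smallest: 6272, 1556, 1428, 1033 bp.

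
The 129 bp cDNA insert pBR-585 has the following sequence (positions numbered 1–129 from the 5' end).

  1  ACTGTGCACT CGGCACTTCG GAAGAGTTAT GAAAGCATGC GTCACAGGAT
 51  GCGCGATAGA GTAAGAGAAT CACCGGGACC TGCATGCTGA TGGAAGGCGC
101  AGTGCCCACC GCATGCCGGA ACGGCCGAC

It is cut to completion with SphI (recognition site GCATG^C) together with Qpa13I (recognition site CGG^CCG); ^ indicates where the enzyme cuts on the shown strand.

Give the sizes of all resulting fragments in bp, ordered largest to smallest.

SphI sites (GCATGC) start at positions 35, 82, 111.
SphI cuts after base 5 of each site (before the last base), so after positions 39, 86, 115.
The Qpa13I site (CGGCCG) starts at position 122.
Qpa13I cuts after base 3 of each site, so after position 124.
Combined cut positions: 39, 86, 115, 124.
Linear molecule, 4 cuts → 5 fragments:
  1–39 → 39 bp
  40–86 → 47 bp
  87–115 → 29 bp
  116–124 → 9 bp
  125–129 → 5 bp
Sorted largest to smallest: 47, 39, 29, 9, 5 bp.

47, 39, 29, 9, 5 bp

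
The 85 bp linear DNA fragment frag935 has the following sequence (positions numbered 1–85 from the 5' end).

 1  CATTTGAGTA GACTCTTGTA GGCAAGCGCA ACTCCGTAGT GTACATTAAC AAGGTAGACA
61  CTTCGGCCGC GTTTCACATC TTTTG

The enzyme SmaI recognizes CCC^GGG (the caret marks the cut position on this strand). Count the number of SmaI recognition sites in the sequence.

0

No occurrence of CCCGGG is present in the sequence.
SmaI does not cut: 0 sites.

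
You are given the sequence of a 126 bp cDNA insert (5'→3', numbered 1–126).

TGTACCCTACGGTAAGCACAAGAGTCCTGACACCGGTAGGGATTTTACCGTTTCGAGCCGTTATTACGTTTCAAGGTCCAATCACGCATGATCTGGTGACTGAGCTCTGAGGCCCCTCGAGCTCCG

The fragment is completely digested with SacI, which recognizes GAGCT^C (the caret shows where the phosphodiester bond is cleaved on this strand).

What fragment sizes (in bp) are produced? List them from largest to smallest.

SacI sites (GAGCTC) start at positions 102, 119.
SacI cuts after base 5 of each site (before the last base), so after positions 106, 123.
Linear molecule, 2 cuts → 3 fragments:
  1–106 → 106 bp
  107–123 → 17 bp
  124–126 → 3 bp
Sorted largest to smallest: 106, 17, 3 bp.

106, 17, 3 bp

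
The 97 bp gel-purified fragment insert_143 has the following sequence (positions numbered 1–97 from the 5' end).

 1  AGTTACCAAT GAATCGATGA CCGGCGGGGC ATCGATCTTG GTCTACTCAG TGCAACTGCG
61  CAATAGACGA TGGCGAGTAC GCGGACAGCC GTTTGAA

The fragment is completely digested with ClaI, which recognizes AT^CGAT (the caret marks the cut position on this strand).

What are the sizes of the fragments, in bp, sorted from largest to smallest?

65, 18, 14 bp

ClaI sites (ATCGAT) start at positions 13, 31.
ClaI cuts after base 2 of each site, so after positions 14, 32.
Linear molecule, 2 cuts → 3 fragments:
  1–14 → 14 bp
  15–32 → 18 bp
  33–97 → 65 bp
Sorted largest to smallest: 65, 18, 14 bp.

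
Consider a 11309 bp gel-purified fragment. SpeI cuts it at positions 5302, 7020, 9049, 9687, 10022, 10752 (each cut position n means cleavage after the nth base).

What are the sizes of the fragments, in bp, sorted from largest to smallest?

5302, 2029, 1718, 730, 638, 557, 335 bp

Linear molecule, 6 cuts → 7 fragments:
  5302 − 0 = 5302 bp
  7020 − 5302 = 1718 bp
  9049 − 7020 = 2029 bp
  9687 − 9049 = 638 bp
  10022 − 9687 = 335 bp
  10752 − 10022 = 730 bp
  11309 − 10752 = 557 bp
Sorted largest to smallest: 5302, 2029, 1718, 730, 638, 557, 335 bp.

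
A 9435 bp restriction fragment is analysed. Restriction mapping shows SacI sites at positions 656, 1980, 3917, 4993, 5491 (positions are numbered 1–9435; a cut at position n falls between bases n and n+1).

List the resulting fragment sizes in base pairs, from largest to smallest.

3944, 1937, 1324, 1076, 656, 498 bp

Linear molecule, 5 cuts → 6 fragments:
  656 − 0 = 656 bp
  1980 − 656 = 1324 bp
  3917 − 1980 = 1937 bp
  4993 − 3917 = 1076 bp
  5491 − 4993 = 498 bp
  9435 − 5491 = 3944 bp
Sorted largest to smallest: 3944, 1937, 1324, 1076, 656, 498 bp.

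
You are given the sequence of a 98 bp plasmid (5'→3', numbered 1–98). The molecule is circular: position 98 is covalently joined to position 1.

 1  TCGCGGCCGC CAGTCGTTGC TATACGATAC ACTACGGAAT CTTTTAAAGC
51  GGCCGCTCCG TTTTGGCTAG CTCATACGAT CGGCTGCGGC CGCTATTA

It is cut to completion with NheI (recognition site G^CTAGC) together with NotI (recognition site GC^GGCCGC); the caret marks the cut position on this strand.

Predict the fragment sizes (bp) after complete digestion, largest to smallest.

The NheI site (GCTAGC) starts at position 66.
NheI cuts after the first base of each site, so after position 66.
NotI sites (GCGGCCGC) start at positions 3, 49, 86.
NotI cuts after base 2 of each site, so after positions 4, 50, 87.
Combined cut positions: 4, 50, 66, 87.
Circular molecule, 4 cuts → 4 fragments:
  5–50 → 46 bp
  51–66 → 16 bp
  67–87 → 21 bp
  88–98 then 1–4 → 11 + 4 = 15 bp
Sorted largest to smallest: 46, 21, 16, 15 bp.

46, 21, 16, 15 bp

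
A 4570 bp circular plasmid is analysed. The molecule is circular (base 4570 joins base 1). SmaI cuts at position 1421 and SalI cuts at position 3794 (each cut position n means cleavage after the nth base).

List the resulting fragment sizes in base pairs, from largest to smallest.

2373, 2197 bp

Combined cut positions (sorted): 1421, 3794.
Circular molecule, 2 cuts → 2 fragments:
  3794 − 1421 = 2373 bp
  wrap: 4570 − 3794 + 1421 = 2197 bp
Sorted largest to smallest: 2373, 2197 bp.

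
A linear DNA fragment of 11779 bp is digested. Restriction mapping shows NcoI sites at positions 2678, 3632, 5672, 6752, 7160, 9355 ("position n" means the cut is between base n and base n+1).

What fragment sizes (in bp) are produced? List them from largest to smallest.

Linear molecule, 6 cuts → 7 fragments:
  2678 − 0 = 2678 bp
  3632 − 2678 = 954 bp
  5672 − 3632 = 2040 bp
  6752 − 5672 = 1080 bp
  7160 − 6752 = 408 bp
  9355 − 7160 = 2195 bp
  11779 − 9355 = 2424 bp
Sorted largest to smallest: 2678, 2424, 2195, 2040, 1080, 954, 408 bp.

2678, 2424, 2195, 2040, 1080, 954, 408 bp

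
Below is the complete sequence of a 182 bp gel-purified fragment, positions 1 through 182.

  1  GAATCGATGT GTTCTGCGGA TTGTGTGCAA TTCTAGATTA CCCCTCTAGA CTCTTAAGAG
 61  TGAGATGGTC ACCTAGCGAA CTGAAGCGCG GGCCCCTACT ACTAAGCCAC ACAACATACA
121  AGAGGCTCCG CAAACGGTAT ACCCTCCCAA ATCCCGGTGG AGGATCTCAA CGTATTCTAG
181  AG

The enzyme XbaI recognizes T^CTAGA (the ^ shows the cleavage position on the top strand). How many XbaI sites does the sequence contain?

3

TCTAGA occurs starting at positions 32, 45, 176.
XbaI cuts at 3 sites.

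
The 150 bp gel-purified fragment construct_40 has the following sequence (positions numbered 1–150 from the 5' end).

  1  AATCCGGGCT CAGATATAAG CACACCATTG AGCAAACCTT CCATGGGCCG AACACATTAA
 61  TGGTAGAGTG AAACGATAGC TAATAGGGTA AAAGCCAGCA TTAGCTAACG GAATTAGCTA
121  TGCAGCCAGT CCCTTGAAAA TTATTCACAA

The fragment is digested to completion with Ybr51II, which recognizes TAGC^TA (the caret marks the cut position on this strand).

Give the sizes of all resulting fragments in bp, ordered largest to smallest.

80, 32, 25, 13 bp

Ybr51II sites (TAGCTA) start at positions 77, 102, 115.
Ybr51II cuts after base 4 of each site, so after positions 80, 105, 118.
Linear molecule, 3 cuts → 4 fragments:
  1–80 → 80 bp
  81–105 → 25 bp
  106–118 → 13 bp
  119–150 → 32 bp
Sorted largest to smallest: 80, 32, 25, 13 bp.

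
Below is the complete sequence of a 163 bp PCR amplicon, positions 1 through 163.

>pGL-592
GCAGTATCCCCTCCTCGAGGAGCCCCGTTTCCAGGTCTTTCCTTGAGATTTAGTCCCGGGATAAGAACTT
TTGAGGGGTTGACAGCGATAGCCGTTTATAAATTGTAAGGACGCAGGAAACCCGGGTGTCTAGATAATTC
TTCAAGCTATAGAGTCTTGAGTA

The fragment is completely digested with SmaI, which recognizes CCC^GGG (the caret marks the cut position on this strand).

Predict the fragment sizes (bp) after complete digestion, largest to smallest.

66, 57, 40 bp

SmaI sites (CCCGGG) start at positions 55, 121.
SmaI cuts after base 3 of each site, so after positions 57, 123.
Linear molecule, 2 cuts → 3 fragments:
  1–57 → 57 bp
  58–123 → 66 bp
  124–163 → 40 bp
Sorted largest to smallest: 66, 57, 40 bp.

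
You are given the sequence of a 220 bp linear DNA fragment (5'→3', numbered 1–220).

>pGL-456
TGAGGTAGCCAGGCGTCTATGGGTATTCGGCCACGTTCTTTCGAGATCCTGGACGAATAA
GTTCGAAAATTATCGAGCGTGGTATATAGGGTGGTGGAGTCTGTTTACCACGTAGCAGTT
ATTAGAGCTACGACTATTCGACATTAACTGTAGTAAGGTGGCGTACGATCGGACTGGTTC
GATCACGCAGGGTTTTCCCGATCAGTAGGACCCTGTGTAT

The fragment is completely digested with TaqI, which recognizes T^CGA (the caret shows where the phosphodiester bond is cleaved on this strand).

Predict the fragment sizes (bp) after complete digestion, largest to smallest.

TaqI sites (TCGA) start at positions 41, 63, 73, 138, 179.
TaqI cuts after the first base of each site, so after positions 41, 63, 73, 138, 179.
Linear molecule, 5 cuts → 6 fragments:
  1–41 → 41 bp
  42–63 → 22 bp
  64–73 → 10 bp
  74–138 → 65 bp
  139–179 → 41 bp
  180–220 → 41 bp
Sorted largest to smallest: 65, 41, 41, 41, 22, 10 bp.

65, 41, 41, 41, 22, 10 bp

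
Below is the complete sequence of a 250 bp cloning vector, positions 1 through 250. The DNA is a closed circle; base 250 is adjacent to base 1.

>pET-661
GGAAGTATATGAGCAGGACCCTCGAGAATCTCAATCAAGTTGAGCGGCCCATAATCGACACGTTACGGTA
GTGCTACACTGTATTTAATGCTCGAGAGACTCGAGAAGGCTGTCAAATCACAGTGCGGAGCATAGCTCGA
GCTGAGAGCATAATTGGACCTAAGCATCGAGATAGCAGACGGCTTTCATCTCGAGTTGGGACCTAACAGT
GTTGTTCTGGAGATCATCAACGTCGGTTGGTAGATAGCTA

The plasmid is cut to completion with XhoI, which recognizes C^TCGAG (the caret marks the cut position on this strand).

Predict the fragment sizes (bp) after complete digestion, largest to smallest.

81, 70, 54, 36, 9 bp

XhoI sites (CTCGAG) start at positions 21, 91, 100, 136, 190.
XhoI cuts after the first base of each site, so after positions 21, 91, 100, 136, 190.
Circular molecule, 5 cuts → 5 fragments:
  22–91 → 70 bp
  92–100 → 9 bp
  101–136 → 36 bp
  137–190 → 54 bp
  191–250 then 1–21 → 60 + 21 = 81 bp
Sorted largest to smallest: 81, 70, 54, 36, 9 bp.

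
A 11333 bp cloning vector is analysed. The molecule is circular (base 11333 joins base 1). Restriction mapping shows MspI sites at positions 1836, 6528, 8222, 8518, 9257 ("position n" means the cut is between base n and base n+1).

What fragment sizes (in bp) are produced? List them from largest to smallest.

Circular molecule, 5 cuts → 5 fragments:
  6528 − 1836 = 4692 bp
  8222 − 6528 = 1694 bp
  8518 − 8222 = 296 bp
  9257 − 8518 = 739 bp
  wrap: 11333 − 9257 + 1836 = 3912 bp
Sorted largest to smallest: 4692, 3912, 1694, 739, 296 bp.

4692, 3912, 1694, 739, 296 bp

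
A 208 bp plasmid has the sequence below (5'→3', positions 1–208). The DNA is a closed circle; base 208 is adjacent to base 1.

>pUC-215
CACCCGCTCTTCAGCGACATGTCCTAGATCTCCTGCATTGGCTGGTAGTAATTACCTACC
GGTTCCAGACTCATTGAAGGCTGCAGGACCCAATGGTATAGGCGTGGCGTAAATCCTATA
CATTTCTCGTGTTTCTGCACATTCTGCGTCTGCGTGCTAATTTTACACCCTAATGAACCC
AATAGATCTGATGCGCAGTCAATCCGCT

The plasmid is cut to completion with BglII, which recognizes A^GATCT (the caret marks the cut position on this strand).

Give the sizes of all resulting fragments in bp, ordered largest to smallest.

BglII sites (AGATCT) start at positions 26, 184.
BglII cuts after the first base of each site, so after positions 26, 184.
Circular molecule, 2 cuts → 2 fragments:
  27–184 → 158 bp
  185–208 then 1–26 → 24 + 26 = 50 bp
Sorted largest to smallest: 158, 50 bp.

158, 50 bp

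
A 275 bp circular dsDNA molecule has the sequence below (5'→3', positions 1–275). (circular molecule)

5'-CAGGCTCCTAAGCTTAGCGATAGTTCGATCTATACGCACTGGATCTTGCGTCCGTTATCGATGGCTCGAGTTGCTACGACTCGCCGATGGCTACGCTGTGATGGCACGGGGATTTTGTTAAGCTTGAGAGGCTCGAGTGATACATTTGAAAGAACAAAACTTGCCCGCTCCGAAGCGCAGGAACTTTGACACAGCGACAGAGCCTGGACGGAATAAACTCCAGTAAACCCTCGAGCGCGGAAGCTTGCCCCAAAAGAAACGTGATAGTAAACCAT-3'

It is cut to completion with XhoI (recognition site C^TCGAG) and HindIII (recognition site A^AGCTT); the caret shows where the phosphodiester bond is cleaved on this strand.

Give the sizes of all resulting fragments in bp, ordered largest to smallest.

XhoI sites (CTCGAG) start at positions 65, 132, 230.
XhoI cuts after the first base of each site, so after positions 65, 132, 230.
HindIII sites (AAGCTT) start at positions 10, 120, 241.
HindIII cuts after the first base of each site, so after positions 10, 120, 241.
Combined cut positions: 10, 65, 120, 132, 230, 241.
Circular molecule, 6 cuts → 6 fragments:
  11–65 → 55 bp
  66–120 → 55 bp
  121–132 → 12 bp
  133–230 → 98 bp
  231–241 → 11 bp
  242–275 then 1–10 → 34 + 10 = 44 bp
Sorted largest to smallest: 98, 55, 55, 44, 12, 11 bp.

98, 55, 55, 44, 12, 11 bp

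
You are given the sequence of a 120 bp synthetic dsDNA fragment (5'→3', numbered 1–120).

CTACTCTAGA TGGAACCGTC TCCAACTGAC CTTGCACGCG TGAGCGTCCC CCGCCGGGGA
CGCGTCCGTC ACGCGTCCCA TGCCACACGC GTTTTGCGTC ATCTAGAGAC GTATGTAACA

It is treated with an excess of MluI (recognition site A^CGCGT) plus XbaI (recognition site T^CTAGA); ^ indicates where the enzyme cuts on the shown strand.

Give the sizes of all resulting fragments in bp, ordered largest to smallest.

31, 24, 18, 16, 15, 11, 5 bp

MluI sites (ACGCGT) start at positions 36, 60, 71, 87.
MluI cuts after the first base of each site, so after positions 36, 60, 71, 87.
XbaI sites (TCTAGA) start at positions 5, 102.
XbaI cuts after the first base of each site, so after positions 5, 102.
Combined cut positions: 5, 36, 60, 71, 87, 102.
Linear molecule, 6 cuts → 7 fragments:
  1–5 → 5 bp
  6–36 → 31 bp
  37–60 → 24 bp
  61–71 → 11 bp
  72–87 → 16 bp
  88–102 → 15 bp
  103–120 → 18 bp
Sorted largest to smallest: 31, 24, 18, 16, 15, 11, 5 bp.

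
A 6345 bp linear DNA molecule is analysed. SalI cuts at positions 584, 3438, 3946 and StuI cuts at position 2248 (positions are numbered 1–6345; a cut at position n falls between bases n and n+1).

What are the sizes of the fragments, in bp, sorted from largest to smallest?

Combined cut positions (sorted): 584, 2248, 3438, 3946.
Linear molecule, 4 cuts → 5 fragments:
  584 − 0 = 584 bp
  2248 − 584 = 1664 bp
  3438 − 2248 = 1190 bp
  3946 − 3438 = 508 bp
  6345 − 3946 = 2399 bp
Sorted largest to smallest: 2399, 1664, 1190, 584, 508 bp.

2399, 1664, 1190, 584, 508 bp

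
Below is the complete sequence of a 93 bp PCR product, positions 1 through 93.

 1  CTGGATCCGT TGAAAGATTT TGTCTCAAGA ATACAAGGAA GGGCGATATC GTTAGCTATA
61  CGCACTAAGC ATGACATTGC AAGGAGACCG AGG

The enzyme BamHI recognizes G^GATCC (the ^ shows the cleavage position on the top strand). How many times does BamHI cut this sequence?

GGATCC occurs starting at position 3.
BamHI cuts at 1 site.

1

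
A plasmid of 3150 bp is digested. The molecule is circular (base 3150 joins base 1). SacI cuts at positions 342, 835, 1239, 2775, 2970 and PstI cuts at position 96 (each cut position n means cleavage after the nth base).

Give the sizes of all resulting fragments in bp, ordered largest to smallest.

Combined cut positions (sorted): 96, 342, 835, 1239, 2775, 2970.
Circular molecule, 6 cuts → 6 fragments:
  342 − 96 = 246 bp
  835 − 342 = 493 bp
  1239 − 835 = 404 bp
  2775 − 1239 = 1536 bp
  2970 − 2775 = 195 bp
  wrap: 3150 − 2970 + 96 = 276 bp
Sorted largest to smallest: 1536, 493, 404, 276, 246, 195 bp.

1536, 493, 404, 276, 246, 195 bp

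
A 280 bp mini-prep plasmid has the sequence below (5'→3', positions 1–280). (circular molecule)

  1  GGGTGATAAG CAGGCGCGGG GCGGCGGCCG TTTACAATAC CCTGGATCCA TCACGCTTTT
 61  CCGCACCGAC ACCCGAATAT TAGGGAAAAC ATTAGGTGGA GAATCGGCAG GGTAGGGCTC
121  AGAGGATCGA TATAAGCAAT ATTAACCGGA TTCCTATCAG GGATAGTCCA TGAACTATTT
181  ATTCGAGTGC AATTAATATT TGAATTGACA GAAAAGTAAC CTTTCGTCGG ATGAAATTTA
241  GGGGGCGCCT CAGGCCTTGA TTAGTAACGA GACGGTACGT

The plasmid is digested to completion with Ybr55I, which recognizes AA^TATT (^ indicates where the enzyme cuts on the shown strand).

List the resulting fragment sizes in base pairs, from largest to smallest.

161, 62, 57 bp

Ybr55I sites (AATATT) start at positions 76, 138, 195.
Ybr55I cuts after base 2 of each site, so after positions 77, 139, 196.
Circular molecule, 3 cuts → 3 fragments:
  78–139 → 62 bp
  140–196 → 57 bp
  197–280 then 1–77 → 84 + 77 = 161 bp
Sorted largest to smallest: 161, 62, 57 bp.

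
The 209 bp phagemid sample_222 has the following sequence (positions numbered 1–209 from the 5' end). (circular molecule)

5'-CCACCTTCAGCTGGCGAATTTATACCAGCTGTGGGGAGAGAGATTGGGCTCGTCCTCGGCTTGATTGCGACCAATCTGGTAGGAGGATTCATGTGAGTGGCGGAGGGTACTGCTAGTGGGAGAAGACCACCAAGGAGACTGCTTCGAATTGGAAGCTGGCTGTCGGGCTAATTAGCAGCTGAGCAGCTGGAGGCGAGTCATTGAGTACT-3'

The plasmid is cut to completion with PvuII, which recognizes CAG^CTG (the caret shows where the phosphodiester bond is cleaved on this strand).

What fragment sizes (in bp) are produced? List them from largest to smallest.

PvuII sites (CAGCTG) start at positions 8, 26, 176, 184.
PvuII cuts after base 3 of each site, so after positions 10, 28, 178, 186.
Circular molecule, 4 cuts → 4 fragments:
  11–28 → 18 bp
  29–178 → 150 bp
  179–186 → 8 bp
  187–209 then 1–10 → 23 + 10 = 33 bp
Sorted largest to smallest: 150, 33, 18, 8 bp.

150, 33, 18, 8 bp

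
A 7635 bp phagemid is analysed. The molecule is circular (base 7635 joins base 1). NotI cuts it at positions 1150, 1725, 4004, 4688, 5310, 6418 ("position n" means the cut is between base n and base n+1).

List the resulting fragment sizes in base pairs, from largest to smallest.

2367, 2279, 1108, 684, 622, 575 bp

Circular molecule, 6 cuts → 6 fragments:
  1725 − 1150 = 575 bp
  4004 − 1725 = 2279 bp
  4688 − 4004 = 684 bp
  5310 − 4688 = 622 bp
  6418 − 5310 = 1108 bp
  wrap: 7635 − 6418 + 1150 = 2367 bp
Sorted largest to smallest: 2367, 2279, 1108, 684, 622, 575 bp.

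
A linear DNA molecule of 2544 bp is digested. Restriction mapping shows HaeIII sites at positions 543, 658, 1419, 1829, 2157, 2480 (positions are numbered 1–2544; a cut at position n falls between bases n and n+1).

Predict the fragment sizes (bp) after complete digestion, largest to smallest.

761, 543, 410, 328, 323, 115, 64 bp

Linear molecule, 6 cuts → 7 fragments:
  543 − 0 = 543 bp
  658 − 543 = 115 bp
  1419 − 658 = 761 bp
  1829 − 1419 = 410 bp
  2157 − 1829 = 328 bp
  2480 − 2157 = 323 bp
  2544 − 2480 = 64 bp
Sorted largest to smallest: 761, 543, 410, 328, 323, 115, 64 bp.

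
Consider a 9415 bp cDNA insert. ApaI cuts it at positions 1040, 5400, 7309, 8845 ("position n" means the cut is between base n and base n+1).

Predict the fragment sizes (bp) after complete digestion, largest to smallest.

4360, 1909, 1536, 1040, 570 bp

Linear molecule, 4 cuts → 5 fragments:
  1040 − 0 = 1040 bp
  5400 − 1040 = 4360 bp
  7309 − 5400 = 1909 bp
  8845 − 7309 = 1536 bp
  9415 − 8845 = 570 bp
Sorted largest to smallest: 4360, 1909, 1536, 1040, 570 bp.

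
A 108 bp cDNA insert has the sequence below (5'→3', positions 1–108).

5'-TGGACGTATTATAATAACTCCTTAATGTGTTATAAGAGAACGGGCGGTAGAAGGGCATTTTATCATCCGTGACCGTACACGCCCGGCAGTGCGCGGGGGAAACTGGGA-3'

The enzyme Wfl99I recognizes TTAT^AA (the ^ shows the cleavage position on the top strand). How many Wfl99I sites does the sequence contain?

TTATAA occurs starting at positions 9, 30.
Wfl99I cuts at 2 sites.

2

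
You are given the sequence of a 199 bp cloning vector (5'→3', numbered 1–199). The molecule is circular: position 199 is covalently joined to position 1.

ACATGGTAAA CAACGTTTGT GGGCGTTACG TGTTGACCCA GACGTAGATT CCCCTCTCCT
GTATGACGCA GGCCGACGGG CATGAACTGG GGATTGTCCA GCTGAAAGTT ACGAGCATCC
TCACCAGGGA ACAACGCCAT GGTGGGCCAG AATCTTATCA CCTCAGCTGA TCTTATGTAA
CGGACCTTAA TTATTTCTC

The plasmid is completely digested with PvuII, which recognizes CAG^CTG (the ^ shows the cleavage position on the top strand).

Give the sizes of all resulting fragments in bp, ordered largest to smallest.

134, 65 bp

PvuII sites (CAGCTG) start at positions 99, 164.
PvuII cuts after base 3 of each site, so after positions 101, 166.
Circular molecule, 2 cuts → 2 fragments:
  102–166 → 65 bp
  167–199 then 1–101 → 33 + 101 = 134 bp
Sorted largest to smallest: 134, 65 bp.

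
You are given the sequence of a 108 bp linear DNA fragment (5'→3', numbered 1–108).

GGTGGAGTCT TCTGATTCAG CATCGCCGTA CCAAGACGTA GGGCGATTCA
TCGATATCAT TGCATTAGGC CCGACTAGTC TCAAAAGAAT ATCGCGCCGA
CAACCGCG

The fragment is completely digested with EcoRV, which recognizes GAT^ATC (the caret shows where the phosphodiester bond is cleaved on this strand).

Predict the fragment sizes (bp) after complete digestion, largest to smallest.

The EcoRV site (GATATC) starts at position 53.
EcoRV cuts after base 3 of each site, so after position 55.
Linear molecule, 1 cut → 2 fragments:
  1–55 → 55 bp
  56–108 → 53 bp
Sorted largest to smallest: 55, 53 bp.

55, 53 bp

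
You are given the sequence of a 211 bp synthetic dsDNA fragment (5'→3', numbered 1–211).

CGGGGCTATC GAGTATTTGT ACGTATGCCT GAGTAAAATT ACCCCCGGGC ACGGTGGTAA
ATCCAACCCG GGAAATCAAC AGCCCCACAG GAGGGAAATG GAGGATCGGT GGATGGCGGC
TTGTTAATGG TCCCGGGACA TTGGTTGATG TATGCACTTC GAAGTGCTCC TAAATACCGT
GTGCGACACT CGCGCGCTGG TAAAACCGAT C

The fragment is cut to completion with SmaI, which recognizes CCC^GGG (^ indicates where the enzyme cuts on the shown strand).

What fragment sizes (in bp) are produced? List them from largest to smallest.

77, 65, 46, 23 bp

SmaI sites (CCCGGG) start at positions 44, 67, 132.
SmaI cuts after base 3 of each site, so after positions 46, 69, 134.
Linear molecule, 3 cuts → 4 fragments:
  1–46 → 46 bp
  47–69 → 23 bp
  70–134 → 65 bp
  135–211 → 77 bp
Sorted largest to smallest: 77, 65, 46, 23 bp.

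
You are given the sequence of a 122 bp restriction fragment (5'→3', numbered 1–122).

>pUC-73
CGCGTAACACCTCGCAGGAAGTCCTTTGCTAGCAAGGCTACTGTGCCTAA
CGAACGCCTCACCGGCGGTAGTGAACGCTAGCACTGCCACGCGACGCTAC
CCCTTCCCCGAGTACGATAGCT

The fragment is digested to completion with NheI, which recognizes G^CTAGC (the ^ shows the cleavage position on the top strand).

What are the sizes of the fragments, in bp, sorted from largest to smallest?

49, 45, 28 bp

NheI sites (GCTAGC) start at positions 28, 77.
NheI cuts after the first base of each site, so after positions 28, 77.
Linear molecule, 2 cuts → 3 fragments:
  1–28 → 28 bp
  29–77 → 49 bp
  78–122 → 45 bp
Sorted largest to smallest: 49, 45, 28 bp.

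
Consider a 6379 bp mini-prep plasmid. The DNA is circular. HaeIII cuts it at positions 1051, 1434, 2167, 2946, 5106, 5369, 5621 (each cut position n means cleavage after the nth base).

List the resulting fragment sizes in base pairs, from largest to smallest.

2160, 1809, 779, 733, 383, 263, 252 bp

Circular molecule, 7 cuts → 7 fragments:
  1434 − 1051 = 383 bp
  2167 − 1434 = 733 bp
  2946 − 2167 = 779 bp
  5106 − 2946 = 2160 bp
  5369 − 5106 = 263 bp
  5621 − 5369 = 252 bp
  wrap: 6379 − 5621 + 1051 = 1809 bp
Sorted largest to smallest: 2160, 1809, 779, 733, 383, 263, 252 bp.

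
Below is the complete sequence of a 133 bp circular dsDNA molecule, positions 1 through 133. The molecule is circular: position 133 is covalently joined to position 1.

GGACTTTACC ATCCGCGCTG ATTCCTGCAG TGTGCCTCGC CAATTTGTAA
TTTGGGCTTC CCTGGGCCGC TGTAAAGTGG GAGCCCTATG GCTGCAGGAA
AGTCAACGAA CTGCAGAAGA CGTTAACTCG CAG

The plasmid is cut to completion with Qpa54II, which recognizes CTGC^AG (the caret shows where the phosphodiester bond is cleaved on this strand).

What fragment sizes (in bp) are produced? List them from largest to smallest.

Qpa54II sites (CTGCAG) start at positions 25, 92, 111.
Qpa54II cuts after base 4 of each site, so after positions 28, 95, 114.
Circular molecule, 3 cuts → 3 fragments:
  29–95 → 67 bp
  96–114 → 19 bp
  115–133 then 1–28 → 19 + 28 = 47 bp
Sorted largest to smallest: 67, 47, 19 bp.

67, 47, 19 bp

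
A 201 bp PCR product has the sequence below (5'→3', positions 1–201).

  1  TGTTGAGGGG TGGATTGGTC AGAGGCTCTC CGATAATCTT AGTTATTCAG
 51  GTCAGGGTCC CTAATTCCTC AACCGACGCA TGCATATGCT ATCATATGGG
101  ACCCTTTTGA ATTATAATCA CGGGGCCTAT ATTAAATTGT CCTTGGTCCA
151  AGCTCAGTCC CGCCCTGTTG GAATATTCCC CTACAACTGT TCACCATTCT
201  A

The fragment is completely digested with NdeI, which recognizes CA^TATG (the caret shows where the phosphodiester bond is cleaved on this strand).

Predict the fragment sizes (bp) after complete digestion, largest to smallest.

NdeI sites (CATATG) start at positions 83, 93.
NdeI cuts after base 2 of each site, so after positions 84, 94.
Linear molecule, 2 cuts → 3 fragments:
  1–84 → 84 bp
  85–94 → 10 bp
  95–201 → 107 bp
Sorted largest to smallest: 107, 84, 10 bp.

107, 84, 10 bp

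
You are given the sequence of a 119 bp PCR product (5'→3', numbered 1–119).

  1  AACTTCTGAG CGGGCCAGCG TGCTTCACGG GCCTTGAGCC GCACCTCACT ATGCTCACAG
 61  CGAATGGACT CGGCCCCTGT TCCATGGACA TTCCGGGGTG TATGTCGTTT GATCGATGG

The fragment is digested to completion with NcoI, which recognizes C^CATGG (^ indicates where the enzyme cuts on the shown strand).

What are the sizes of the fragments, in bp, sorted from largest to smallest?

The NcoI site (CCATGG) starts at position 82.
NcoI cuts after the first base of each site, so after position 82.
Linear molecule, 1 cut → 2 fragments:
  1–82 → 82 bp
  83–119 → 37 bp
Sorted largest to smallest: 82, 37 bp.

82, 37 bp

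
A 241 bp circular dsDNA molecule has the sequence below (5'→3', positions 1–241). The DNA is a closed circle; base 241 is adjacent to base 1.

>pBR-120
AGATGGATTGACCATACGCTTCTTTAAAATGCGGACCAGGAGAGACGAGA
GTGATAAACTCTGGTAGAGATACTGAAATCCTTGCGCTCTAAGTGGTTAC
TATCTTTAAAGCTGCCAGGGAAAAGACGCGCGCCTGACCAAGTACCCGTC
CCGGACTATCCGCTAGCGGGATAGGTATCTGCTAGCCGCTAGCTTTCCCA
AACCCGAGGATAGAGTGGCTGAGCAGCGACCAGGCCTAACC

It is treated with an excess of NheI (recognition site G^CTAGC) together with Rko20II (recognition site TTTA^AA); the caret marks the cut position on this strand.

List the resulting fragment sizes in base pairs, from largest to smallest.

NheI sites (GCTAGC) start at positions 162, 181, 188.
NheI cuts after the first base of each site, so after positions 162, 181, 188.
Rko20II sites (TTTAAA) start at positions 23, 105.
Rko20II cuts after base 4 of each site, so after positions 26, 108.
Combined cut positions: 26, 108, 162, 181, 188.
Circular molecule, 5 cuts → 5 fragments:
  27–108 → 82 bp
  109–162 → 54 bp
  163–181 → 19 bp
  182–188 → 7 bp
  189–241 then 1–26 → 53 + 26 = 79 bp
Sorted largest to smallest: 82, 79, 54, 19, 7 bp.

82, 79, 54, 19, 7 bp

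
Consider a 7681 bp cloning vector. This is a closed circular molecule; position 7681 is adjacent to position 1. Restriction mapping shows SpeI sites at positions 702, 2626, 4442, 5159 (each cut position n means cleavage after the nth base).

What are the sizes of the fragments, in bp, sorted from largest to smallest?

Circular molecule, 4 cuts → 4 fragments:
  2626 − 702 = 1924 bp
  4442 − 2626 = 1816 bp
  5159 − 4442 = 717 bp
  wrap: 7681 − 5159 + 702 = 3224 bp
Sorted largest to smallest: 3224, 1924, 1816, 717 bp.

3224, 1924, 1816, 717 bp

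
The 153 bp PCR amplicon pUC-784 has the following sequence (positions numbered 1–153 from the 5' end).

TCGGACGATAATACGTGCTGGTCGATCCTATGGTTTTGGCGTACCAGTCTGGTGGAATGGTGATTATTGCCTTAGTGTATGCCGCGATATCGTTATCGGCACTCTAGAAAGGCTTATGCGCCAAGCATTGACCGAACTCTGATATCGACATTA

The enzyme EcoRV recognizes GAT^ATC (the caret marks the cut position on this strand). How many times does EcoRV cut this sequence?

2

GATATC occurs starting at positions 86, 141.
EcoRV cuts at 2 sites.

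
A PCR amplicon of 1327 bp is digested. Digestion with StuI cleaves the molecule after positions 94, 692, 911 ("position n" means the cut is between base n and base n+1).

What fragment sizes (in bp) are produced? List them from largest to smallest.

598, 416, 219, 94 bp

Linear molecule, 3 cuts → 4 fragments:
  94 − 0 = 94 bp
  692 − 94 = 598 bp
  911 − 692 = 219 bp
  1327 − 911 = 416 bp
Sorted largest to smallest: 598, 416, 219, 94 bp.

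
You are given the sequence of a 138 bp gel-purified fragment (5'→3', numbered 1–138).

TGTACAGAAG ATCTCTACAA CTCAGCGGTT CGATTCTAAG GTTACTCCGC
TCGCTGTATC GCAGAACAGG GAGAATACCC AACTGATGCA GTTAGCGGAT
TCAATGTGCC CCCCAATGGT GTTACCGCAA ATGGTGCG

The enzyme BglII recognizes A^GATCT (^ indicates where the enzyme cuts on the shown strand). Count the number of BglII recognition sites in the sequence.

1

AGATCT occurs starting at position 9.
BglII cuts at 1 site.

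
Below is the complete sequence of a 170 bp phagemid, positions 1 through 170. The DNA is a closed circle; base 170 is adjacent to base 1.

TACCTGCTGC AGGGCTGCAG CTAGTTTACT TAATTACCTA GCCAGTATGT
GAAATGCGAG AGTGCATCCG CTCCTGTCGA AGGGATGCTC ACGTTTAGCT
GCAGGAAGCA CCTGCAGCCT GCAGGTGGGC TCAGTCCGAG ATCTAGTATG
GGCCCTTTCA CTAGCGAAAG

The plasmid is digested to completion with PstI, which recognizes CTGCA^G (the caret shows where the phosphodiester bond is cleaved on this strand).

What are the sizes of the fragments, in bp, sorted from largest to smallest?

PstI sites (CTGCAG) start at positions 7, 15, 99, 112, 119.
PstI cuts after base 5 of each site (before the last base), so after positions 11, 19, 103, 116, 123.
Circular molecule, 5 cuts → 5 fragments:
  12–19 → 8 bp
  20–103 → 84 bp
  104–116 → 13 bp
  117–123 → 7 bp
  124–170 then 1–11 → 47 + 11 = 58 bp
Sorted largest to smallest: 84, 58, 13, 8, 7 bp.

84, 58, 13, 8, 7 bp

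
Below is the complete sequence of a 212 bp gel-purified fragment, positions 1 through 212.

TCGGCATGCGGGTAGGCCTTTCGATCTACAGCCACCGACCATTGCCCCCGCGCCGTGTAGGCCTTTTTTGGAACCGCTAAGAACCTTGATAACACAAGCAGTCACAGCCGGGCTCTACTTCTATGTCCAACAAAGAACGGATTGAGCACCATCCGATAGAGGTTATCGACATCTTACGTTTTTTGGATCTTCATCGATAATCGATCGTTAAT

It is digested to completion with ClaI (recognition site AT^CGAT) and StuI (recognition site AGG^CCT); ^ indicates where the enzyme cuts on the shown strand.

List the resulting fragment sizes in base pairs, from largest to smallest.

133, 45, 16, 11, 7 bp

ClaI sites (ATCGAT) start at positions 193, 200.
ClaI cuts after base 2 of each site, so after positions 194, 201.
StuI sites (AGGCCT) start at positions 14, 59.
StuI cuts after base 3 of each site, so after positions 16, 61.
Combined cut positions: 16, 61, 194, 201.
Linear molecule, 4 cuts → 5 fragments:
  1–16 → 16 bp
  17–61 → 45 bp
  62–194 → 133 bp
  195–201 → 7 bp
  202–212 → 11 bp
Sorted largest to smallest: 133, 45, 16, 11, 7 bp.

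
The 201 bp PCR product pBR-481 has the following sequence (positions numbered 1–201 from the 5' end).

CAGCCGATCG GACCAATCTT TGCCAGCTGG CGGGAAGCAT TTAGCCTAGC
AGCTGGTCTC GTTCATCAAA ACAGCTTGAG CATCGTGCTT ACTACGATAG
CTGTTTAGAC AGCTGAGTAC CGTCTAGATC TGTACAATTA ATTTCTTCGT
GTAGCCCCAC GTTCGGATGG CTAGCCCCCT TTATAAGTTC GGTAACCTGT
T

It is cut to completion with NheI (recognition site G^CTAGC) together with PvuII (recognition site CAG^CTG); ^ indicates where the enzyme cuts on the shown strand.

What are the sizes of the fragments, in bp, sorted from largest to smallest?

The NheI site (GCTAGC) starts at position 170.
NheI cuts after the first base of each site, so after position 170.
PvuII sites (CAGCTG) start at positions 24, 50, 110.
PvuII cuts after base 3 of each site, so after positions 26, 52, 112.
Combined cut positions: 26, 52, 112, 170.
Linear molecule, 4 cuts → 5 fragments:
  1–26 → 26 bp
  27–52 → 26 bp
  53–112 → 60 bp
  113–170 → 58 bp
  171–201 → 31 bp
Sorted largest to smallest: 60, 58, 31, 26, 26 bp.

60, 58, 31, 26, 26 bp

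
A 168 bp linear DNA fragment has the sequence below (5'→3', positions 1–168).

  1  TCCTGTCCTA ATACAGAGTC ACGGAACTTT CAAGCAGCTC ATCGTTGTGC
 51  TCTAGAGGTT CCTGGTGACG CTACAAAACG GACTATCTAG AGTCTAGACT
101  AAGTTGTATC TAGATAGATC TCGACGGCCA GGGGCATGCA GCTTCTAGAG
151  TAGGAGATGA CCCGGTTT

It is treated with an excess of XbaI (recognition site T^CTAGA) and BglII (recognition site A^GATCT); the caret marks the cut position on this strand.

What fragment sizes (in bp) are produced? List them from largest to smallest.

51, 35, 28, 24, 16, 7, 7 bp

XbaI sites (TCTAGA) start at positions 51, 86, 93, 109, 144.
XbaI cuts after the first base of each site, so after positions 51, 86, 93, 109, 144.
The BglII site (AGATCT) starts at position 116.
BglII cuts after the first base of each site, so after position 116.
Combined cut positions: 51, 86, 93, 109, 116, 144.
Linear molecule, 6 cuts → 7 fragments:
  1–51 → 51 bp
  52–86 → 35 bp
  87–93 → 7 bp
  94–109 → 16 bp
  110–116 → 7 bp
  117–144 → 28 bp
  145–168 → 24 bp
Sorted largest to smallest: 51, 35, 28, 24, 16, 7, 7 bp.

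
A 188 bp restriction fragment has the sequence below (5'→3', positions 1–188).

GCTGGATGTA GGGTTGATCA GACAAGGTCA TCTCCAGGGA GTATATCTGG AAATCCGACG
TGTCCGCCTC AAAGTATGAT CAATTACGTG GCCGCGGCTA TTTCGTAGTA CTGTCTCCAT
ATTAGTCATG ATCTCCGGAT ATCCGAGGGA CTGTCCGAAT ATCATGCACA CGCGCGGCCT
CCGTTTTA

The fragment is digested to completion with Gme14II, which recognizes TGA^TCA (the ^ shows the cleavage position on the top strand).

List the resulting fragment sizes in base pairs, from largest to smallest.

Gme14II sites (TGATCA) start at positions 15, 77.
Gme14II cuts after base 3 of each site, so after positions 17, 79.
Linear molecule, 2 cuts → 3 fragments:
  1–17 → 17 bp
  18–79 → 62 bp
  80–188 → 109 bp
Sorted largest to smallest: 109, 62, 17 bp.

109, 62, 17 bp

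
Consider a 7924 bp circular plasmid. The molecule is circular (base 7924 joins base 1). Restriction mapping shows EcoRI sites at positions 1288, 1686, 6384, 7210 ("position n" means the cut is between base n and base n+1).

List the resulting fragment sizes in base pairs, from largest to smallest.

Circular molecule, 4 cuts → 4 fragments:
  1686 − 1288 = 398 bp
  6384 − 1686 = 4698 bp
  7210 − 6384 = 826 bp
  wrap: 7924 − 7210 + 1288 = 2002 bp
Sorted largest to smallest: 4698, 2002, 826, 398 bp.

4698, 2002, 826, 398 bp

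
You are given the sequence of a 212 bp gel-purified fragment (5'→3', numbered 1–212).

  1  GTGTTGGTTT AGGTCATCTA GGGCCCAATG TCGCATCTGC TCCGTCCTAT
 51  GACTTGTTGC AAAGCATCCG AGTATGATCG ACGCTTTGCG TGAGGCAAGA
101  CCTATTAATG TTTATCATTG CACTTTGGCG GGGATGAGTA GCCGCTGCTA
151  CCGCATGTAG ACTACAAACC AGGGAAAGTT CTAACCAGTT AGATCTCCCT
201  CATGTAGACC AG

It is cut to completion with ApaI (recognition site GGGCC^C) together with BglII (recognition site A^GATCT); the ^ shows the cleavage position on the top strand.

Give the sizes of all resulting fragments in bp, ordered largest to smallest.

The ApaI site (GGGCCC) starts at position 21.
ApaI cuts after base 5 of each site (before the last base), so after position 25.
The BglII site (AGATCT) starts at position 191.
BglII cuts after the first base of each site, so after position 191.
Combined cut positions: 25, 191.
Linear molecule, 2 cuts → 3 fragments:
  1–25 → 25 bp
  26–191 → 166 bp
  192–212 → 21 bp
Sorted largest to smallest: 166, 25, 21 bp.

166, 25, 21 bp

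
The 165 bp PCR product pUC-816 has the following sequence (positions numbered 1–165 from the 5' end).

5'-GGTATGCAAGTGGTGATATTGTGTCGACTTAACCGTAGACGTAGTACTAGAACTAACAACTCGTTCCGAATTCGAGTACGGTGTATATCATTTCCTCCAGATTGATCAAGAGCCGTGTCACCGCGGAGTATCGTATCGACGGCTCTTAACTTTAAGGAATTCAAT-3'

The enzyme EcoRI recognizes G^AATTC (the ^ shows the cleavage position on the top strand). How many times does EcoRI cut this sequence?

GAATTC occurs starting at positions 68, 157.
EcoRI cuts at 2 sites.

2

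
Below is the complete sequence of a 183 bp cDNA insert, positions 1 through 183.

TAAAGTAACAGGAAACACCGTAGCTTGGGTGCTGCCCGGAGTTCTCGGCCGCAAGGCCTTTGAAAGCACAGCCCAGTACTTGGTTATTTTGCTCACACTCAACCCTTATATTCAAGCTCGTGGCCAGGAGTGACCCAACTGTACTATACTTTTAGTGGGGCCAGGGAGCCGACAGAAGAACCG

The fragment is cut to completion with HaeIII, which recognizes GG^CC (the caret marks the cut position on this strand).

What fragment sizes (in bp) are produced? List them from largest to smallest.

67, 48, 37, 23, 8 bp

HaeIII sites (GGCC) start at positions 47, 55, 122, 159.
HaeIII cuts after base 2 of each site, so after positions 48, 56, 123, 160.
Linear molecule, 4 cuts → 5 fragments:
  1–48 → 48 bp
  49–56 → 8 bp
  57–123 → 67 bp
  124–160 → 37 bp
  161–183 → 23 bp
Sorted largest to smallest: 67, 48, 37, 23, 8 bp.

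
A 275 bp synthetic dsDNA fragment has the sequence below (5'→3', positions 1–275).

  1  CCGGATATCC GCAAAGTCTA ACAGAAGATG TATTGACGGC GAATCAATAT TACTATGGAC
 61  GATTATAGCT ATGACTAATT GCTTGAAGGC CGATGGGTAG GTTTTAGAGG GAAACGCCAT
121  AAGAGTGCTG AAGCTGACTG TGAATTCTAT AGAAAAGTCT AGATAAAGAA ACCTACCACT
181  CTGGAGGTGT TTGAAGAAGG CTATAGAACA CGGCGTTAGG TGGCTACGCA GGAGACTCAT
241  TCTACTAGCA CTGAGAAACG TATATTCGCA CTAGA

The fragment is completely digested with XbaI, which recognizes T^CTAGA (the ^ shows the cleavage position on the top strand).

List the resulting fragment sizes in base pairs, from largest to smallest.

The XbaI site (TCTAGA) starts at position 158.
XbaI cuts after the first base of each site, so after position 158.
Linear molecule, 1 cut → 2 fragments:
  1–158 → 158 bp
  159–275 → 117 bp
Sorted largest to smallest: 158, 117 bp.

158, 117 bp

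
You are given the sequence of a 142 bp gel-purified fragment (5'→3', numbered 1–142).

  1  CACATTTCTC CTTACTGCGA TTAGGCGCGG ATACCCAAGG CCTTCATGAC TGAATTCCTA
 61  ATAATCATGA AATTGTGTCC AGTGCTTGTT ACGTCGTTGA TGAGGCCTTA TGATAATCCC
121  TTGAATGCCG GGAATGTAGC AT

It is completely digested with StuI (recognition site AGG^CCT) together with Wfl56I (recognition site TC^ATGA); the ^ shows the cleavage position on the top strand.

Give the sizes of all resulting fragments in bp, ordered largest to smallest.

40, 39, 37, 21, 5 bp

StuI sites (AGGCCT) start at positions 38, 103.
StuI cuts after base 3 of each site, so after positions 40, 105.
Wfl56I sites (TCATGA) start at positions 44, 65.
Wfl56I cuts after base 2 of each site, so after positions 45, 66.
Combined cut positions: 40, 45, 66, 105.
Linear molecule, 4 cuts → 5 fragments:
  1–40 → 40 bp
  41–45 → 5 bp
  46–66 → 21 bp
  67–105 → 39 bp
  106–142 → 37 bp
Sorted largest to smallest: 40, 39, 37, 21, 5 bp.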